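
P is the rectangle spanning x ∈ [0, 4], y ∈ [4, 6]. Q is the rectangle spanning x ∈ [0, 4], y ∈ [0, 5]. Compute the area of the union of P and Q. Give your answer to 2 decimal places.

By inclusion–exclusion:
Individual areas: |P| = 8, |Q| = 20.
|P∩Q|: x∈[0,4], y∈[4,5] → 4·1 = 4.
|P ∪ Q| = 28 − 4 = 24.00.

24.00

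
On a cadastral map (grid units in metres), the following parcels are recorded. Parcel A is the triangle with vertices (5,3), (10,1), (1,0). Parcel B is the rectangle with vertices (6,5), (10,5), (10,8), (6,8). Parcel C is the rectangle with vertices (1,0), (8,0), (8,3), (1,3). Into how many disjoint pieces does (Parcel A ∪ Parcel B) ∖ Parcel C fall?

(Parcel A ∪ Parcel B) ∖ Parcel C splits into 2 disjoint pieces (area 1.0222, area 12).

2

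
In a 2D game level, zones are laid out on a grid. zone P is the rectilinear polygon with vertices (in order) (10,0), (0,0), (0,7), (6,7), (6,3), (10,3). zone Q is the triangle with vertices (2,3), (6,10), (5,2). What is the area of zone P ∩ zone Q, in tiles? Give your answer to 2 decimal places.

10.49

The intersection is the polygon with vertices (5.625,7), (5,2), (2,3), (4.286,7).
By the shoelace formula its area is 10.49.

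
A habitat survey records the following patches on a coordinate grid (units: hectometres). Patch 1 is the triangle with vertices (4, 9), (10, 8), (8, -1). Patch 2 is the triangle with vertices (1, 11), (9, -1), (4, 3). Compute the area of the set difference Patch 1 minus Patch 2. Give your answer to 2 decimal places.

26.94

|Patch 1| = 28, |Patch 1∩Patch 2| = 1.0639.
|Patch 1 ∖ Patch 2| = |Patch 1| − |Patch 1∩Patch 2| = 28 − 1.0639 = 26.94.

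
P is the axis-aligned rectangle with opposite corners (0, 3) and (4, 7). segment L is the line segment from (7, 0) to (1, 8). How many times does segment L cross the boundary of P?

The segment meets the boundary at (4,4), (1.75,7).

2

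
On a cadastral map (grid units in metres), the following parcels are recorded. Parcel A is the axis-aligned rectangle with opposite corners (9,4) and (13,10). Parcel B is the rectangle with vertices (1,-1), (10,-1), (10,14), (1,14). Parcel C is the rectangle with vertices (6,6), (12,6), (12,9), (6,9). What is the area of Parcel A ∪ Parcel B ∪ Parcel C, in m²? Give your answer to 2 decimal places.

By inclusion–exclusion:
Individual areas: |Parcel A| = 24, |Parcel B| = 135, |Parcel C| = 18.
|Parcel A∩Parcel B|: x∈[9,10], y∈[4,10] → 1·6 = 6.
|Parcel A∩Parcel C|: x∈[9,12], y∈[6,9] → 3·3 = 9.
|Parcel B∩Parcel C|: x∈[6,10], y∈[6,9] → 4·3 = 12.
|Parcel A∩Parcel B∩Parcel C| = 3.
|Parcel A ∪ Parcel B ∪ Parcel C| = 177 − 27 + 3 = 153.00.

153.00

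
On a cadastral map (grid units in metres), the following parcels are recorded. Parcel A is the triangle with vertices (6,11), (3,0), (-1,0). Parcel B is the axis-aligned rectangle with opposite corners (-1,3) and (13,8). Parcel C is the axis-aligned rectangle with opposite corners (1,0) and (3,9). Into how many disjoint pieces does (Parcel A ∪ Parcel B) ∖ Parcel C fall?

2

(Parcel A ∪ Parcel B) ∖ Parcel C splits into 2 disjoint pieces (area 52.8636, area 13.1364).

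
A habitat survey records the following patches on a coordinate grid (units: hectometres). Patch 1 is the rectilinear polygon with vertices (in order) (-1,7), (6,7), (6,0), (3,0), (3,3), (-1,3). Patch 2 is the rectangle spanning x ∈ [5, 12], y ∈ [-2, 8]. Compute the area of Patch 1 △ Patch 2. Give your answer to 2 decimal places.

93.00

|Patch 1| = 37, |Patch 2| = 70, |Patch 1∩Patch 2| = 7.
|Patch 1 △ Patch 2| = |Patch 1| + |Patch 2| − 2·|Patch 1∩Patch 2| = 37 + 70 − 14 = 93.00.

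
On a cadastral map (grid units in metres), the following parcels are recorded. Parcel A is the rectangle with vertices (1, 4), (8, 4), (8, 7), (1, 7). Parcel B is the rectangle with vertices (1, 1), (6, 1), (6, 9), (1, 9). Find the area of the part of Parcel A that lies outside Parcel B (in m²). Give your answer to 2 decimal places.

6.00

|Parcel A∩Parcel B|: x∈[1,6], y∈[4,7] → 5·3 = 15.
|Parcel A| = 21.
|Parcel A ∖ Parcel B| = |Parcel A| − |Parcel A∩Parcel B| = 21 − 15 = 6.00.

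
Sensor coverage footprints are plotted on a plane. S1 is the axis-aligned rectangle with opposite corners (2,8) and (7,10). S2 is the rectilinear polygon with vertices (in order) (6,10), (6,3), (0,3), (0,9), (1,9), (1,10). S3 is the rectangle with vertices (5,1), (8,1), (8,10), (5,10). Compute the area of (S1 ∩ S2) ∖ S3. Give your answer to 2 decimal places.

6.00

|S1 ∩ S2| = 8.
|(S1 ∩ S2) ∩ S3| = 2.
|(S1 ∩ S2) ∖ S3| = 8 − 2 = 6.00.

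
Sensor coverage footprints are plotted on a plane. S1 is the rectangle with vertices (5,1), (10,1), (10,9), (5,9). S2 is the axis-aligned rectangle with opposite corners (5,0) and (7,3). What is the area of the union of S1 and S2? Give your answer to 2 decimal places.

42.00

By inclusion–exclusion:
Individual areas: |S1| = 40, |S2| = 6.
|S1∩S2|: x∈[5,7], y∈[1,3] → 2·2 = 4.
|S1 ∪ S2| = 46 − 4 = 42.00.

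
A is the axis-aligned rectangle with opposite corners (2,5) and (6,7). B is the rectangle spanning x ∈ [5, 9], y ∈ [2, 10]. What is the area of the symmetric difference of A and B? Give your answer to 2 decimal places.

|A∩B|: x∈[5,6], y∈[5,7] → 1·2 = 2.
|A △ B| = |A| + |B| − 2·|A∩B| = 8 + 32 − 4 = 36.00.

36.00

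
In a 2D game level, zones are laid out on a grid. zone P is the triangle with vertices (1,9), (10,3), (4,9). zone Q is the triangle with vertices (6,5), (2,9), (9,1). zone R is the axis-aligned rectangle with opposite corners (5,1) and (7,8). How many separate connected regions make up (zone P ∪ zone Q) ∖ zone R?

3

(zone P ∪ zone Q) ∖ zone R splits into 3 disjoint pieces (area 5.2762, area 1.5, area 0.381).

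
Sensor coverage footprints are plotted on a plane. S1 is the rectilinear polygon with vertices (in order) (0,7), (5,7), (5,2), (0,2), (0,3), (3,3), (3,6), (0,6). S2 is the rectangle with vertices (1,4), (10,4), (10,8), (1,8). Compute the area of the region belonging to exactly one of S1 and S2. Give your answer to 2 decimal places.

36.00

|S1| = 16, |S2| = 36, |S1∩S2| = 8.
|S1 △ S2| = |S1| + |S2| − 2·|S1∩S2| = 16 + 36 − 16 = 36.00.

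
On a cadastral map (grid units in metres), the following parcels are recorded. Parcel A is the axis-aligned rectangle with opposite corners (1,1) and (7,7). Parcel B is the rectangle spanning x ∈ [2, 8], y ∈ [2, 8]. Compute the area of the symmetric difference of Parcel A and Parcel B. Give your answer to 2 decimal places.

|Parcel A∩Parcel B|: x∈[2,7], y∈[2,7] → 5·5 = 25.
|Parcel A △ Parcel B| = |Parcel A| + |Parcel B| − 2·|Parcel A∩Parcel B| = 36 + 36 − 50 = 22.00.

22.00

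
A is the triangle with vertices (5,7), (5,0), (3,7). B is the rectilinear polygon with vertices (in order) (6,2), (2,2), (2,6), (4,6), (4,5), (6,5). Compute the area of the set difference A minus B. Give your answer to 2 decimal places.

3.43

|A| = 7, |A∩B| = 3.5714.
|A ∖ B| = |A| − |A∩B| = 7 − 3.5714 = 3.43.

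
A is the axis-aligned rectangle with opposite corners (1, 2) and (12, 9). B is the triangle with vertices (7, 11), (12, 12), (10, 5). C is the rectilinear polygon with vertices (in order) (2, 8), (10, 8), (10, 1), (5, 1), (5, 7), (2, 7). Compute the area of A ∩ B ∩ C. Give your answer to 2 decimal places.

The intersection is the polygon with vertices (8.5,8), (10,8), (10,5).
By the shoelace formula its area is 2.25.

2.25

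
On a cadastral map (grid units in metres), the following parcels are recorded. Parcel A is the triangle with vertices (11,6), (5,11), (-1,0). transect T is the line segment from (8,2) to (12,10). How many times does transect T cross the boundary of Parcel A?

2

The segment meets the boundary at (10.294,6.588), (9.667,5.333).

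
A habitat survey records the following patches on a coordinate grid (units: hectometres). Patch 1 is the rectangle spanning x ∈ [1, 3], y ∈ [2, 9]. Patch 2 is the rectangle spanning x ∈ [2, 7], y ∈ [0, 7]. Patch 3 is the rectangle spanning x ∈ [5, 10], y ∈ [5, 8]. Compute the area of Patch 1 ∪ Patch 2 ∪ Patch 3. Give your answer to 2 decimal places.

By inclusion–exclusion:
Individual areas: |Patch 1| = 14, |Patch 2| = 35, |Patch 3| = 15.
|Patch 1∩Patch 2|: x∈[2,3], y∈[2,7] → 1·5 = 5.
|Patch 1∩Patch 3| = 0 (no overlap).
|Patch 2∩Patch 3|: x∈[5,7], y∈[5,7] → 2·2 = 4.
|Patch 1∩Patch 2∩Patch 3| = 0.
|Patch 1 ∪ Patch 2 ∪ Patch 3| = 64 − 9 + 0 = 55.00.

55.00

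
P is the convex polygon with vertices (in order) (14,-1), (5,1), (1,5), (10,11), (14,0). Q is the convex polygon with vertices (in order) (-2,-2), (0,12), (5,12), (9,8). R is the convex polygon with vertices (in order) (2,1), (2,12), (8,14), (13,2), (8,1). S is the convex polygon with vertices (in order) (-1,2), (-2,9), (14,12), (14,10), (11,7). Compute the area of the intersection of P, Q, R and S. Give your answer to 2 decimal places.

The intersection is the polygon with vertices (9,8), (5.277,4.615), (2.529,3.471), (2,4), (2,5.667), (7.6,9.4).
By the shoelace formula its area is 17.80.

17.80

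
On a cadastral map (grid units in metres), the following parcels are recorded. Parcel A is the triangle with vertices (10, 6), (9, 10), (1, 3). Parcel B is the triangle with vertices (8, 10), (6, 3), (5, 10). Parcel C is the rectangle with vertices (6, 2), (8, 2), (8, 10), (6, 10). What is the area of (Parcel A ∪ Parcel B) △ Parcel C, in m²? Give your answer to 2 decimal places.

21.18

|Parcel A ∪ Parcel B| = 25.7669.
|(Parcel A ∪ Parcel B) ∩ Parcel C| = 10.2928.
|(Parcel A ∪ Parcel B) △ Parcel C| = 25.7669 + 16 − 20.5855 = 21.18.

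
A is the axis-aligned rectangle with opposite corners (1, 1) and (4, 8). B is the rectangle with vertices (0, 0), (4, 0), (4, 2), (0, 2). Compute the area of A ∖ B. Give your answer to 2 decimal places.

|A∩B|: x∈[1,4], y∈[1,2] → 3·1 = 3.
|A| = 21.
|A ∖ B| = |A| − |A∩B| = 21 − 3 = 18.00.

18.00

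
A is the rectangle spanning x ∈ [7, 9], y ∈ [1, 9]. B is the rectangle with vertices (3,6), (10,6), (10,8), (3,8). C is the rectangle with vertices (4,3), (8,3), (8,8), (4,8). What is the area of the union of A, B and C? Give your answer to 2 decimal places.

By inclusion–exclusion:
Individual areas: |A| = 16, |B| = 14, |C| = 20.
|A∩B|: x∈[7,9], y∈[6,8] → 2·2 = 4.
|A∩C|: x∈[7,8], y∈[3,8] → 1·5 = 5.
|B∩C|: x∈[4,8], y∈[6,8] → 4·2 = 8.
|A∩B∩C| = 2.
|A ∪ B ∪ C| = 50 − 17 + 2 = 35.00.

35.00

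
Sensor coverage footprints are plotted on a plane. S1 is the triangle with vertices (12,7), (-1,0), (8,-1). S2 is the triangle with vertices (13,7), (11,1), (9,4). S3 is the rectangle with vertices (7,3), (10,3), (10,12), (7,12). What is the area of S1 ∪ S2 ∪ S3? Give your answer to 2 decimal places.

By inclusion–exclusion:
Individual areas: |S1| = 38, |S2| = 9, |S3| = 27.
|S1∩S2| = 2.3143.
|S1∩S3| = 6.3462.
|S2∩S3| = 1.0417.
|S1∩S2∩S3| = 1.0417.
|S1 ∪ S2 ∪ S3| = 74 − 9.7021 + 1.0417 = 65.34.

65.34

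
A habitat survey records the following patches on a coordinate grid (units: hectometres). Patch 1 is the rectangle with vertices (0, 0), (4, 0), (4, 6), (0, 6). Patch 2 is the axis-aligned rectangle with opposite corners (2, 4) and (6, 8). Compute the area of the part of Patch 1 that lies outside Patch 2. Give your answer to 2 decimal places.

|Patch 1∩Patch 2|: x∈[2,4], y∈[4,6] → 2·2 = 4.
|Patch 1| = 24.
|Patch 1 ∖ Patch 2| = |Patch 1| − |Patch 1∩Patch 2| = 24 − 4 = 20.00.

20.00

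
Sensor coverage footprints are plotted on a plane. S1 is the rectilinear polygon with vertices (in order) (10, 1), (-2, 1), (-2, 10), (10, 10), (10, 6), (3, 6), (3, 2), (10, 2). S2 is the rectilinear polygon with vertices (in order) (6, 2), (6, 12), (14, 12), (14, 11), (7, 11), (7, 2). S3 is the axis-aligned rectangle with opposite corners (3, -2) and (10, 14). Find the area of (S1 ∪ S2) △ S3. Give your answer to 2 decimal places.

|S1 ∪ S2| = 93.
|(S1 ∪ S2) ∩ S3| = 44.
|(S1 ∪ S2) △ S3| = 93 + 112 − 88 = 117.00.

117.00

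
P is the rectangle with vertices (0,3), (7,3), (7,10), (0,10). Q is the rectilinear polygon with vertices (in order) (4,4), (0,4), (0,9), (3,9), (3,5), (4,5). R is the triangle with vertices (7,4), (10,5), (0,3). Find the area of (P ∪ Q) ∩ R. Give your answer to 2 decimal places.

The region (P ∪ Q) ∩ R is the polygon with vertices (7,4), (0,3), (7,4.4).
By the shoelace formula its area is 1.40.

1.40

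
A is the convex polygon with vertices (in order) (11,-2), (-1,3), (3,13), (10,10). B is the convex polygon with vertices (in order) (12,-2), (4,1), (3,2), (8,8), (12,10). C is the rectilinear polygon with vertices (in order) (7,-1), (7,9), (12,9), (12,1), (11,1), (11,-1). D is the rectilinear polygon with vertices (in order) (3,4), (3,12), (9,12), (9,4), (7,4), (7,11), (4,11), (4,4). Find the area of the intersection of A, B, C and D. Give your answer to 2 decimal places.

7.65

The intersection is the polygon with vertices (7,6.8), (8,8), (9,8.5), (9,4), (7,4).
By the shoelace formula its area is 7.65.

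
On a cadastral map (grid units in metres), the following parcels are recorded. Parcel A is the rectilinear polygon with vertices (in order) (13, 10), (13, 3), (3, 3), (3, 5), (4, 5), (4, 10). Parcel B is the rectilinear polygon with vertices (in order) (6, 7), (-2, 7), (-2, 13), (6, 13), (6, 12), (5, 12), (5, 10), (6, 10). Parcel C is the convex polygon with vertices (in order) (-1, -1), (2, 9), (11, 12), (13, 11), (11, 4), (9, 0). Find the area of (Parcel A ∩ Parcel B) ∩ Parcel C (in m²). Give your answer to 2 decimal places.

The region (Parcel A ∩ Parcel B) ∩ Parcel C is the polygon with vertices (6,10), (6,7), (4,7), (4,9.667), (5,10).
By the shoelace formula its area is 5.83.

5.83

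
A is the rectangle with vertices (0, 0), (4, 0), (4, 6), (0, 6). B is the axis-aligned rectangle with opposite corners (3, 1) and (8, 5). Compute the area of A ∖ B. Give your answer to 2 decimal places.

20.00

|A∩B|: x∈[3,4], y∈[1,5] → 1·4 = 4.
|A| = 24.
|A ∖ B| = |A| − |A∩B| = 24 − 4 = 20.00.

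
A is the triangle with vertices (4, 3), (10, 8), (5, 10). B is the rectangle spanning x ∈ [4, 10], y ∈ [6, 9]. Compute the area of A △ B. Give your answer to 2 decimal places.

|A| = 18.5, |B| = 18, |A∩B| = 12.4214.
|A △ B| = |A| + |B| − 2·|A∩B| = 18.5 + 18 − 24.8429 = 11.66.

11.66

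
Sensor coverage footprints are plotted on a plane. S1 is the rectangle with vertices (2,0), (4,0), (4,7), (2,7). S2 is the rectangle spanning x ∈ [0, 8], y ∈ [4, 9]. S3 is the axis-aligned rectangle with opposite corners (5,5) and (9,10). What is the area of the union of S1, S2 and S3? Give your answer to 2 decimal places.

56.00

By inclusion–exclusion:
Individual areas: |S1| = 14, |S2| = 40, |S3| = 20.
|S1∩S2|: x∈[2,4], y∈[4,7] → 2·3 = 6.
|S1∩S3| = 0 (no overlap).
|S2∩S3|: x∈[5,8], y∈[5,9] → 3·4 = 12.
|S1∩S2∩S3| = 0.
|S1 ∪ S2 ∪ S3| = 74 − 18 + 0 = 56.00.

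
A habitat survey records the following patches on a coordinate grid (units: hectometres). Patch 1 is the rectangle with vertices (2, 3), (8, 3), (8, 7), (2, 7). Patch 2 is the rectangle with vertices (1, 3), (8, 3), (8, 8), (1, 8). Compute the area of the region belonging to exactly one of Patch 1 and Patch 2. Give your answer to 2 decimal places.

11.00

|Patch 1∩Patch 2|: x∈[2,8], y∈[3,7] → 6·4 = 24.
|Patch 1 △ Patch 2| = |Patch 1| + |Patch 2| − 2·|Patch 1∩Patch 2| = 24 + 35 − 48 = 11.00.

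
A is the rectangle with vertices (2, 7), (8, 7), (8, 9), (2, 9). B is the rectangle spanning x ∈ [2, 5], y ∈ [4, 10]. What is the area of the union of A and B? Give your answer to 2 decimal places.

24.00

By inclusion–exclusion:
Individual areas: |A| = 12, |B| = 18.
|A∩B|: x∈[2,5], y∈[7,9] → 3·2 = 6.
|A ∪ B| = 30 − 6 = 24.00.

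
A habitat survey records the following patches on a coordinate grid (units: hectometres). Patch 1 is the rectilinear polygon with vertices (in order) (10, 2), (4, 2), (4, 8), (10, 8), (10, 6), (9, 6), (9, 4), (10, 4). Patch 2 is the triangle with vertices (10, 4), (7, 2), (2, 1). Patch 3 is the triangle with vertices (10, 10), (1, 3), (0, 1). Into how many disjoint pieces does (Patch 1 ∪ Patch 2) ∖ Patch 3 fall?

(Patch 1 ∪ Patch 2) ∖ Patch 3 splits into 2 disjoint pieces (area 28.7444, area 4.5714).

2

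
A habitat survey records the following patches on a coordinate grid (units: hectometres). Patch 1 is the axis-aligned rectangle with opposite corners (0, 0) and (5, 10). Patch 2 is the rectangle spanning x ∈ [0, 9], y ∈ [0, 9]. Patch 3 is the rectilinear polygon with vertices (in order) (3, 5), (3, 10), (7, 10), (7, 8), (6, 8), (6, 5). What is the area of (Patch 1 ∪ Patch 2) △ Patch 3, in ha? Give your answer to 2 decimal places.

|Patch 1 ∪ Patch 2| = 86.
|(Patch 1 ∪ Patch 2) ∩ Patch 3| = 15.
|(Patch 1 ∪ Patch 2) △ Patch 3| = 86 + 17 − 30 = 73.00.

73.00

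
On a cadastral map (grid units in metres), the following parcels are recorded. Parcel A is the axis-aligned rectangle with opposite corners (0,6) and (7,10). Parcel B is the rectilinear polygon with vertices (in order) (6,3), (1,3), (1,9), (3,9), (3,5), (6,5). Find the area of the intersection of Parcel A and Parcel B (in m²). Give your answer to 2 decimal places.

The intersection is the polygon with vertices (1,6), (1,9), (3,9), (3,6).
By the shoelace formula its area is 6.00.

6.00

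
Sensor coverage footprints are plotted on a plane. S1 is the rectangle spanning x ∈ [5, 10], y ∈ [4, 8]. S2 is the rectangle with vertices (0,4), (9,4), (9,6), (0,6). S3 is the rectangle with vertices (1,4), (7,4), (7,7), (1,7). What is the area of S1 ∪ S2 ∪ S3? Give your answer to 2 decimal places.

By inclusion–exclusion:
Individual areas: |S1| = 20, |S2| = 18, |S3| = 18.
|S1∩S2|: x∈[5,9], y∈[4,6] → 4·2 = 8.
|S1∩S3|: x∈[5,7], y∈[4,7] → 2·3 = 6.
|S2∩S3|: x∈[1,7], y∈[4,6] → 6·2 = 12.
|S1∩S2∩S3| = 4.
|S1 ∪ S2 ∪ S3| = 56 − 26 + 4 = 34.00.

34.00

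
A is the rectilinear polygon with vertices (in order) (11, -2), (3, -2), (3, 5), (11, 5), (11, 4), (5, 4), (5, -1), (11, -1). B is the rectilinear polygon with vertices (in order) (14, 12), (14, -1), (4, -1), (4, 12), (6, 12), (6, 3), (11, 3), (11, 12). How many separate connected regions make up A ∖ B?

2

A ∖ B splits into 2 disjoint pieces (area 14, area 5).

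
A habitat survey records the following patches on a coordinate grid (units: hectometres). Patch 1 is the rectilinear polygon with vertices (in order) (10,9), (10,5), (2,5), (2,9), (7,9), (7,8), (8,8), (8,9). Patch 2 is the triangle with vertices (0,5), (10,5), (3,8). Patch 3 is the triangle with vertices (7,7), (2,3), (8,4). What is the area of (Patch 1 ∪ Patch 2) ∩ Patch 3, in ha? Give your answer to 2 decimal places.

The region (Patch 1 ∪ Patch 2) ∩ Patch 3 is the polygon with vertices (4.5,5), (7,7), (7.667,5).
By the shoelace formula its area is 3.17.

3.17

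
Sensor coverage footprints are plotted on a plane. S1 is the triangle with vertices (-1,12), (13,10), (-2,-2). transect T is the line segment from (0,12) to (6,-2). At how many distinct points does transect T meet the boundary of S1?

The segment meets the boundary at (0.065,11.848), (3.957,2.766).

2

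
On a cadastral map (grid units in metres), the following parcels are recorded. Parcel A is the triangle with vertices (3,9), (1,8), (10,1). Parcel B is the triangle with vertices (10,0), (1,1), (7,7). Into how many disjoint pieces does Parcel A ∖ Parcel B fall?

Parcel A ∖ Parcel B splits into 2 disjoint pieces (area 7.6187, area 0.0986).

2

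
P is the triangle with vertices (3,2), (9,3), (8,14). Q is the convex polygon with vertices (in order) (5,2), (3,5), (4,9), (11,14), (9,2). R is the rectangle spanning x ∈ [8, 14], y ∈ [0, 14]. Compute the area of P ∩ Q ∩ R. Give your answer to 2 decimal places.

The intersection is the polygon with vertices (8,2.833), (8,11.857), (8.183,11.988), (9,3).
By the shoelace formula its area is 5.39.

5.39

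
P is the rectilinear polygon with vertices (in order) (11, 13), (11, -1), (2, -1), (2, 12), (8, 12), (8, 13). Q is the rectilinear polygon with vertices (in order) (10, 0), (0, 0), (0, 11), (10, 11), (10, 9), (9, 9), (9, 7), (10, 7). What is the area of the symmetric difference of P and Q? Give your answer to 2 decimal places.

56.00

|P| = 120, |Q| = 108, |P∩Q| = 86.
|P △ Q| = |P| + |Q| − 2·|P∩Q| = 120 + 108 − 172 = 56.00.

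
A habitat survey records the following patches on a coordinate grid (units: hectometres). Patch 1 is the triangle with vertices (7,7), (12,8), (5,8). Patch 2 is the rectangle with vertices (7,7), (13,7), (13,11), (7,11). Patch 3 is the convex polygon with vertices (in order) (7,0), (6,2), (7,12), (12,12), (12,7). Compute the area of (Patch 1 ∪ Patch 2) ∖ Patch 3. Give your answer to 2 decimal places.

4.61

|Patch 1 ∪ Patch 2| = 25.
|(Patch 1 ∪ Patch 2) ∩ Patch 3| = 20.3905.
|(Patch 1 ∪ Patch 2) ∖ Patch 3| = 25 − 20.3905 = 4.61.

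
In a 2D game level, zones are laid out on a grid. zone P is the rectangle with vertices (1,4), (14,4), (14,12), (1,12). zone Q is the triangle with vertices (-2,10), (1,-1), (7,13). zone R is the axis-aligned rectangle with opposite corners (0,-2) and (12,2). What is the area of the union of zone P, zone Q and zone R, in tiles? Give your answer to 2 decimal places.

By inclusion–exclusion:
Individual areas: |zone P| = 104, |zone Q| = 54, |zone R| = 48.
|zone P∩zone Q| = 29.3571.
|zone P∩zone R| = 0 (no overlap).
|zone Q∩zone R| = 3.1558.
|zone P∩zone Q∩zone R| = 0.
|zone P ∪ zone Q ∪ zone R| = 206 − 32.513 + 0 = 173.49.

173.49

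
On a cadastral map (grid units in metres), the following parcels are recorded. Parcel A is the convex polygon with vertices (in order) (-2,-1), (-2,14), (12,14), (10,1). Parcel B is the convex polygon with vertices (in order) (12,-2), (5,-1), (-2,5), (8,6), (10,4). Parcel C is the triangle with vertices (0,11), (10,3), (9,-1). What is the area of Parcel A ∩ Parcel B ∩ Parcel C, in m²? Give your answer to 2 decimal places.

The intersection is the polygon with vertices (7.778,0.63), (4.046,5.605), (6.444,5.844), (10,3), (9.478,0.913).
By the shoelace formula its area is 15.49.

15.49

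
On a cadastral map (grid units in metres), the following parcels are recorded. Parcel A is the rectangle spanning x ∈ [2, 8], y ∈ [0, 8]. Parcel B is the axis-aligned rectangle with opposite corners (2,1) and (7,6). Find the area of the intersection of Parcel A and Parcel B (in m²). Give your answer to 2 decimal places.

|Parcel A∩Parcel B|: x∈[2,7], y∈[1,6] → 5·5 = 25.

25.00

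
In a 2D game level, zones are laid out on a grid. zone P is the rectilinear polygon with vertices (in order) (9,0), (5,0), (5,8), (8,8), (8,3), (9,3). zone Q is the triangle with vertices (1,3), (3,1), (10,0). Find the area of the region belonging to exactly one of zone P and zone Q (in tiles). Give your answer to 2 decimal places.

28.43

|zone P| = 27, |zone Q| = 6, |zone P∩zone Q| = 2.2857.
|zone P △ zone Q| = |zone P| + |zone Q| − 2·|zone P∩zone Q| = 27 + 6 − 4.5714 = 28.43.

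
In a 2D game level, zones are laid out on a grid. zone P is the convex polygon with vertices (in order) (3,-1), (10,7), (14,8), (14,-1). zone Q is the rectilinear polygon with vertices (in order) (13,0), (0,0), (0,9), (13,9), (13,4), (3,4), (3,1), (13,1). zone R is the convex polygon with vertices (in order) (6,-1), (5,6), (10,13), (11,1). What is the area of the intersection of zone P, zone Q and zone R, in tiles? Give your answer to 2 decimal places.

9.81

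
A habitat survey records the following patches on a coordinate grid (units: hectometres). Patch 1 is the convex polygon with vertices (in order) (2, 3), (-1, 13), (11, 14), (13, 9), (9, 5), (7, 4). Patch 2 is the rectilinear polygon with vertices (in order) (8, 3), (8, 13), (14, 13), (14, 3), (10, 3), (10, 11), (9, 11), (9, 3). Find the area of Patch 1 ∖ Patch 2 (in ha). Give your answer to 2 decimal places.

82.95

|Patch 1| = 106.5, |Patch 1∩Patch 2| = 23.55.
|Patch 1 ∖ Patch 2| = |Patch 1| − |Patch 1∩Patch 2| = 106.5 − 23.55 = 82.95.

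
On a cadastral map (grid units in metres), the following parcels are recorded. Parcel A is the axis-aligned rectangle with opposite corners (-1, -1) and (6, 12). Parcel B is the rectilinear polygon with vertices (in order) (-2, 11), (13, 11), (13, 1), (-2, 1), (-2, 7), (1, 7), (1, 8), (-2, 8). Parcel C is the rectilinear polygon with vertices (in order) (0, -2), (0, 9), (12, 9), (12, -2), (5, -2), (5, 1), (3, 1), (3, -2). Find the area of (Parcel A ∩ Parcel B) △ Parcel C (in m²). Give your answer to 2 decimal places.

|Parcel A ∩ Parcel B| = 68.
|(Parcel A ∩ Parcel B) ∩ Parcel C| = 47.
|(Parcel A ∩ Parcel B) △ Parcel C| = 68 + 126 − 94 = 100.00.

100.00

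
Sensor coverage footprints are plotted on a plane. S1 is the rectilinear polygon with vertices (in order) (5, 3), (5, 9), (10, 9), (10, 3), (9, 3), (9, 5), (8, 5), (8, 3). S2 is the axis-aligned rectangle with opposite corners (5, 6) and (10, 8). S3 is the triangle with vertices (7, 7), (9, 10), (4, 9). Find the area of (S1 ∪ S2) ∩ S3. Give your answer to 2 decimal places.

4.00

The region (S1 ∪ S2) ∩ S3 is the polygon with vertices (5,9), (8.333,9), (7,7), (5,8.333).
By the shoelace formula its area is 4.00.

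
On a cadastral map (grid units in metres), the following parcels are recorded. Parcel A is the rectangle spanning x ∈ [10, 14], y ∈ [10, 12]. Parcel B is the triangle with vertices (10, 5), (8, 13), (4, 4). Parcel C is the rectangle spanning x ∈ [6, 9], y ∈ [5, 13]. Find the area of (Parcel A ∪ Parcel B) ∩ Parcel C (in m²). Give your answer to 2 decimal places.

17.50

The region (Parcel A ∪ Parcel B) ∩ Parcel C is the polygon with vertices (8,13), (9,9), (9,5), (6,5), (6,8.5).
By the shoelace formula its area is 17.50.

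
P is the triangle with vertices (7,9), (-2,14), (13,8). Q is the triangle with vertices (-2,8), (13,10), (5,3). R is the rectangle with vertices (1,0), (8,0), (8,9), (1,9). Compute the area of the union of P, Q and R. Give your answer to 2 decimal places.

By inclusion–exclusion:
Individual areas: |P| = 10.5, |Q| = 44.5, |R| = 63.
|P∩Q| = 2.5277.
|P∩R| = 0.0833.
|Q∩R| = 30.9982.
|P∩Q∩R| = 0.0833.
|P ∪ Q ∪ R| = 118 − 33.6092 + 0.0833 = 84.47.

84.47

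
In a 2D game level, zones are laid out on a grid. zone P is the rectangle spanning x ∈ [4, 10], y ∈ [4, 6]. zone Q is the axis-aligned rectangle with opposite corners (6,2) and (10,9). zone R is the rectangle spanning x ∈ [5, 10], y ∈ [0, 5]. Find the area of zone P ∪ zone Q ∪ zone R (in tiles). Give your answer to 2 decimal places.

44.00

By inclusion–exclusion:
Individual areas: |zone P| = 12, |zone Q| = 28, |zone R| = 25.
|zone P∩zone Q|: x∈[6,10], y∈[4,6] → 4·2 = 8.
|zone P∩zone R|: x∈[5,10], y∈[4,5] → 5·1 = 5.
|zone Q∩zone R|: x∈[6,10], y∈[2,5] → 4·3 = 12.
|zone P∩zone Q∩zone R| = 4.
|zone P ∪ zone Q ∪ zone R| = 65 − 25 + 4 = 44.00.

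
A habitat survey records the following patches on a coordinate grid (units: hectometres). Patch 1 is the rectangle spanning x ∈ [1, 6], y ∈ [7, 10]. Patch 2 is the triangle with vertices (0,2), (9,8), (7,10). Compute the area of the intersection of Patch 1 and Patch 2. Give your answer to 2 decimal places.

1.51

The intersection is the polygon with vertices (6,7), (4.375,7), (6,8.857).
By the shoelace formula its area is 1.51.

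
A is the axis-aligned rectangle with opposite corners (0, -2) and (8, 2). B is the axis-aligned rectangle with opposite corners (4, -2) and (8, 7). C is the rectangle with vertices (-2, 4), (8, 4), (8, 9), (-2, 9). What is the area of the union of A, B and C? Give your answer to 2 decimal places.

By inclusion–exclusion:
Individual areas: |A| = 32, |B| = 36, |C| = 50.
|A∩B|: x∈[4,8], y∈[-2,2] → 4·4 = 16.
|A∩C| = 0 (no overlap).
|B∩C|: x∈[4,8], y∈[4,7] → 4·3 = 12.
|A∩B∩C| = 0.
|A ∪ B ∪ C| = 118 − 28 + 0 = 90.00.

90.00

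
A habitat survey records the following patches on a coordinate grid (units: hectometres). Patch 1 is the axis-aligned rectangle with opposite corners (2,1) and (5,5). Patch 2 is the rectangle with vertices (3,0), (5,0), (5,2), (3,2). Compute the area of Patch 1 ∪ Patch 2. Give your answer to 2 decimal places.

By inclusion–exclusion:
Individual areas: |Patch 1| = 12, |Patch 2| = 4.
|Patch 1∩Patch 2|: x∈[3,5], y∈[1,2] → 2·1 = 2.
|Patch 1 ∪ Patch 2| = 16 − 2 = 14.00.

14.00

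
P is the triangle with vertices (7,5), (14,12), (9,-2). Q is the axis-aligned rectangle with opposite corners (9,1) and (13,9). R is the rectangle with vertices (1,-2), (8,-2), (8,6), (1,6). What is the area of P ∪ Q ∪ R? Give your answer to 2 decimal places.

99.25

By inclusion–exclusion:
Individual areas: |P| = 31.5, |Q| = 32, |R| = 56.
|P∩Q| = 18.
|P∩R| = 2.25.
|Q∩R| = 0 (no overlap).
|P∩Q∩R| = 0.
|P ∪ Q ∪ R| = 119.5 − 20.25 + 0 = 99.25.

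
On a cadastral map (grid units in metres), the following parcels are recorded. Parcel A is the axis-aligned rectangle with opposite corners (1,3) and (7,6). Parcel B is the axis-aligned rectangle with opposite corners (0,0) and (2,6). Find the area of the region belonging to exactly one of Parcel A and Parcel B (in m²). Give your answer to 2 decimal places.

24.00

|Parcel A∩Parcel B|: x∈[1,2], y∈[3,6] → 1·3 = 3.
|Parcel A △ Parcel B| = |Parcel A| + |Parcel B| − 2·|Parcel A∩Parcel B| = 18 + 12 − 6 = 24.00.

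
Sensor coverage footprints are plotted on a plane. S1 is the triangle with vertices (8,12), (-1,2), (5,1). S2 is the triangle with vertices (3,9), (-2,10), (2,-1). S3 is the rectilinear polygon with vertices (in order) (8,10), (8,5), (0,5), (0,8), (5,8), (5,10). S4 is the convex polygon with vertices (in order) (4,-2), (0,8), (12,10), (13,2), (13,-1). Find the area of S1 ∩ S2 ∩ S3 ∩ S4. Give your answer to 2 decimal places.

The intersection is the polygon with vertices (1.7,5), (2.712,6.125), (2.6,5).
By the shoelace formula its area is 0.51.

0.51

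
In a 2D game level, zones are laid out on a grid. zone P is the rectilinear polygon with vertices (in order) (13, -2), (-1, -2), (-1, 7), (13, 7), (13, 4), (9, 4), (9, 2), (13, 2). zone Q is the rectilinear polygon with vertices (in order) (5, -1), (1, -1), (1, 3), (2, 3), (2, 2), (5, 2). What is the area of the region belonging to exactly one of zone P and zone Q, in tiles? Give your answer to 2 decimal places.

105.00

|zone P| = 118, |zone Q| = 13, |zone P∩zone Q| = 13.
|zone P △ zone Q| = |zone P| + |zone Q| − 2·|zone P∩zone Q| = 118 + 13 − 26 = 105.00.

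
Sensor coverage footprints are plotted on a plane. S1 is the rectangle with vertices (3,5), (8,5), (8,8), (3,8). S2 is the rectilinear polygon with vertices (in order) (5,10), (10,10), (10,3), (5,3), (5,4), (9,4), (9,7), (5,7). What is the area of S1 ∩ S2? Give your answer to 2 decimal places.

3.00

The intersection is the polygon with vertices (8,8), (8,7), (5,7), (5,8).
By the shoelace formula its area is 3.00.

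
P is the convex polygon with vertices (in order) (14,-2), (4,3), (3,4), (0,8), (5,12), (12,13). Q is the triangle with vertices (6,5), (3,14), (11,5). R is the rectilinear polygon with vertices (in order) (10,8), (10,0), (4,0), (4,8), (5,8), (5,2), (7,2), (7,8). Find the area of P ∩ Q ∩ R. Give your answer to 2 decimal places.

7.44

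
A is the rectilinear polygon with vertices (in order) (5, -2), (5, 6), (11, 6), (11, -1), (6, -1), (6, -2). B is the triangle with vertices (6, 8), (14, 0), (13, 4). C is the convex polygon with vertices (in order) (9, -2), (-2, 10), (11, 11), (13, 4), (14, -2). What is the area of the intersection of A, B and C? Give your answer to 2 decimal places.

The intersection is the polygon with vertices (11,5.143), (11,3), (8,6), (9.5,6).
By the shoelace formula its area is 3.86.

3.86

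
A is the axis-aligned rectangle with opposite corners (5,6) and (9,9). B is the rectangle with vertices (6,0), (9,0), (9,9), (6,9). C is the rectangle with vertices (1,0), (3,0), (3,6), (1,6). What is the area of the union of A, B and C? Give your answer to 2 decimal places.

42.00

By inclusion–exclusion:
Individual areas: |A| = 12, |B| = 27, |C| = 12.
|A∩B|: x∈[6,9], y∈[6,9] → 3·3 = 9.
|A∩C| = 0 (no overlap).
|B∩C| = 0 (no overlap).
|A∩B∩C| = 0.
|A ∪ B ∪ C| = 51 − 9 + 0 = 42.00.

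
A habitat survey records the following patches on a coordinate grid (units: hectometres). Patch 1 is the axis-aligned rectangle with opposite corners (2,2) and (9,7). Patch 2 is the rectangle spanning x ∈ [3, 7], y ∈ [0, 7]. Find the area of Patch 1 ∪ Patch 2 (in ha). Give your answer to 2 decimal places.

43.00

By inclusion–exclusion:
Individual areas: |Patch 1| = 35, |Patch 2| = 28.
|Patch 1∩Patch 2|: x∈[3,7], y∈[2,7] → 4·5 = 20.
|Patch 1 ∪ Patch 2| = 63 − 20 = 43.00.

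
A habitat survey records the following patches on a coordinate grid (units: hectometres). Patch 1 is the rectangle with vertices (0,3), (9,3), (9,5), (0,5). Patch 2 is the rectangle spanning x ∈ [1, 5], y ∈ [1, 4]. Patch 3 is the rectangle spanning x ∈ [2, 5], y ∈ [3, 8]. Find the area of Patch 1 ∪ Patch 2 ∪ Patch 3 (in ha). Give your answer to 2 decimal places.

By inclusion–exclusion:
Individual areas: |Patch 1| = 18, |Patch 2| = 12, |Patch 3| = 15.
|Patch 1∩Patch 2|: x∈[1,5], y∈[3,4] → 4·1 = 4.
|Patch 1∩Patch 3|: x∈[2,5], y∈[3,5] → 3·2 = 6.
|Patch 2∩Patch 3|: x∈[2,5], y∈[3,4] → 3·1 = 3.
|Patch 1∩Patch 2∩Patch 3| = 3.
|Patch 1 ∪ Patch 2 ∪ Patch 3| = 45 − 13 + 3 = 35.00.

35.00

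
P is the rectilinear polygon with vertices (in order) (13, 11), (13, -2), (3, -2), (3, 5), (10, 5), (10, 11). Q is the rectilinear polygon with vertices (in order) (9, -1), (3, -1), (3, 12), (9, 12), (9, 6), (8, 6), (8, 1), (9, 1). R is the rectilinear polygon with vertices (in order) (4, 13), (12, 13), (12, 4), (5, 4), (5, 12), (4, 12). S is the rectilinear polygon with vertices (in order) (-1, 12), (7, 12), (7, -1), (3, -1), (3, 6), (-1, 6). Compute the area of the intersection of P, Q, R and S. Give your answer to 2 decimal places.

The intersection is the polygon with vertices (5,4), (5,5), (7,5), (7,4).
By the shoelace formula its area is 2.00.

2.00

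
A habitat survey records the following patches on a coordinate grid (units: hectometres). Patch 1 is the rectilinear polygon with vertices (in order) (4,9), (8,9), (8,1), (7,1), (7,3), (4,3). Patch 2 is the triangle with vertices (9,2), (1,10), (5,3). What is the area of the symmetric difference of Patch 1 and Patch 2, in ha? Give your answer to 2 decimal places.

22.50

|Patch 1| = 26, |Patch 2| = 12, |Patch 1∩Patch 2| = 7.75.
|Patch 1 △ Patch 2| = |Patch 1| + |Patch 2| − 2·|Patch 1∩Patch 2| = 26 + 12 − 15.5 = 22.50.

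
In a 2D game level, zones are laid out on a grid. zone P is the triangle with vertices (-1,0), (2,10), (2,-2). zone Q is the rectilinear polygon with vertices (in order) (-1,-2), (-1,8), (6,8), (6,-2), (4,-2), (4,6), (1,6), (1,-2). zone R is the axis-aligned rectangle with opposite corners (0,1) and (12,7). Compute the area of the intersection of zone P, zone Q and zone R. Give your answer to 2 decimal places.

4.98

The intersection is the polygon with vertices (2,6), (1,6), (1,1), (0,1), (0,3.333), (1.1,7), (2,7).
By the shoelace formula its area is 4.98.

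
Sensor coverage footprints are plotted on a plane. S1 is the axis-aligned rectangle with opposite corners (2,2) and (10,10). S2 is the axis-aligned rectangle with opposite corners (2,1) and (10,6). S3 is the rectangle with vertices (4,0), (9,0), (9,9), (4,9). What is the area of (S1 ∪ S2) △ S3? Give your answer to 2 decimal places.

37.00

|S1 ∪ S2| = 72.
|(S1 ∪ S2) ∩ S3| = 40.
|(S1 ∪ S2) △ S3| = 72 + 45 − 80 = 37.00.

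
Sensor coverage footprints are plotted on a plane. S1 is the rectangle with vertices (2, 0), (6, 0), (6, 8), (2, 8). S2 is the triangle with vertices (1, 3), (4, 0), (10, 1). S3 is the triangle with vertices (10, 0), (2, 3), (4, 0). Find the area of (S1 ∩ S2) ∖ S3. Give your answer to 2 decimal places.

1.48

|S1 ∩ S2| = 7.
|(S1 ∩ S2) ∩ S3| = 5.5244.
|(S1 ∩ S2) ∖ S3| = 7 − 5.5244 = 1.48.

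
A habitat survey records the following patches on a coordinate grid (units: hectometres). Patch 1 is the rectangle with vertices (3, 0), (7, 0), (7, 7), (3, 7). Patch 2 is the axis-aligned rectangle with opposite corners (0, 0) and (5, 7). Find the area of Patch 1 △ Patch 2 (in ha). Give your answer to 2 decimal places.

35.00

|Patch 1∩Patch 2|: x∈[3,5], y∈[0,7] → 2·7 = 14.
|Patch 1 △ Patch 2| = |Patch 1| + |Patch 2| − 2·|Patch 1∩Patch 2| = 28 + 35 − 28 = 35.00.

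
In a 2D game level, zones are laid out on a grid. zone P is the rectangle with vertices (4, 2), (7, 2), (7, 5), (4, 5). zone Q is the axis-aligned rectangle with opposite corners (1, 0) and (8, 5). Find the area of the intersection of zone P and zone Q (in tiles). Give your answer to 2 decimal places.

|zone P∩zone Q|: x∈[4,7], y∈[2,5] → 3·3 = 9.

9.00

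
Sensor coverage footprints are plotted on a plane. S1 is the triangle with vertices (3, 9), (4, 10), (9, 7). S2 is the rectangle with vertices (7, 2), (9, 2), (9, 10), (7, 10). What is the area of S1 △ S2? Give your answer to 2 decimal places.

18.93

|S1| = 4, |S2| = 16, |S1∩S2| = 0.5333.
|S1 △ S2| = |S1| + |S2| − 2·|S1∩S2| = 4 + 16 − 1.0667 = 18.93.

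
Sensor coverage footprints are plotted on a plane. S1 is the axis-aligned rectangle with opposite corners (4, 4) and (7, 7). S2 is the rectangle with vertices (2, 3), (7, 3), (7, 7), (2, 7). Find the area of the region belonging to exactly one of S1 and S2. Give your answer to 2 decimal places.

|S1∩S2|: x∈[4,7], y∈[4,7] → 3·3 = 9.
|S1 △ S2| = |S1| + |S2| − 2·|S1∩S2| = 9 + 20 − 18 = 11.00.

11.00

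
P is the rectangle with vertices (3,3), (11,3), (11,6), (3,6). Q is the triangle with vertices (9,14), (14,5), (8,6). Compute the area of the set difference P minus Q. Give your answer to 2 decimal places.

23.25

|P| = 24, |P∩Q| = 0.75.
|P ∖ Q| = |P| − |P∩Q| = 24 − 0.75 = 23.25.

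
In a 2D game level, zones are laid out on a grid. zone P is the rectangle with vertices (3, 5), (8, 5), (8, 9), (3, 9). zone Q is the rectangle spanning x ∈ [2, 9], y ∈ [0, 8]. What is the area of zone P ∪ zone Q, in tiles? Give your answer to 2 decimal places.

61.00

By inclusion–exclusion:
Individual areas: |zone P| = 20, |zone Q| = 56.
|zone P∩zone Q|: x∈[3,8], y∈[5,8] → 5·3 = 15.
|zone P ∪ zone Q| = 76 − 15 = 61.00.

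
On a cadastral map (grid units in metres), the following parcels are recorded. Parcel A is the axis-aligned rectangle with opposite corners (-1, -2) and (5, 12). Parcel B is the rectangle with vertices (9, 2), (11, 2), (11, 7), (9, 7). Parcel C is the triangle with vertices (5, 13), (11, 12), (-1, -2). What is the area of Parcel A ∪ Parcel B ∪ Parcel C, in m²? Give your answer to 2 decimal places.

118.20

By inclusion–exclusion:
Individual areas: |Parcel A| = 84, |Parcel B| = 10, |Parcel C| = 48.
|Parcel A∩Parcel B| = 0 (no overlap).
|Parcel A∩Parcel C| = 23.8.
|Parcel B∩Parcel C| = 0.
|Parcel A∩Parcel B∩Parcel C| = 0.
|Parcel A ∪ Parcel B ∪ Parcel C| = 142 − 23.8 + 0 = 118.20.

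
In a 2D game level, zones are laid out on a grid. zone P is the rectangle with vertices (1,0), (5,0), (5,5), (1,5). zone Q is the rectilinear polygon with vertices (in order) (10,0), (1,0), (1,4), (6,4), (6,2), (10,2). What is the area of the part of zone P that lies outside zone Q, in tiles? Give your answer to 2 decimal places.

4.00

|zone P| = 20, |zone P∩zone Q| = 16.
|zone P ∖ zone Q| = |zone P| − |zone P∩zone Q| = 20 − 16 = 4.00.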